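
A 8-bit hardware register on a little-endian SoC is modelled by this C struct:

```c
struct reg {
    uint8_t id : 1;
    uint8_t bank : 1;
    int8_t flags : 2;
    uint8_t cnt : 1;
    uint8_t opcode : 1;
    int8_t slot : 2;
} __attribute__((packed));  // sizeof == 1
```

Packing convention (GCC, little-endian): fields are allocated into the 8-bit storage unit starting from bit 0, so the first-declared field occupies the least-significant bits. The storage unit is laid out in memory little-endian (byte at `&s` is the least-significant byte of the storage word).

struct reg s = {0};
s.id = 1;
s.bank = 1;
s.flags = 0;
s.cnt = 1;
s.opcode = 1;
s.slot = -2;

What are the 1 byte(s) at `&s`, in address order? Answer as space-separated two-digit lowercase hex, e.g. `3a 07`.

id (1b) val=1 bits=0x1 at bit 0: 0x01
bank (1b) val=1 bits=0x1 at bit 1: 0x03
flags (2b) val=0 bits=0x0 at bit 2: 0x03
cnt (1b) val=1 bits=0x1 at bit 4: 0x13
opcode (1b) val=1 bits=0x1 at bit 5: 0x33
slot (2b) val=-2 bits=0x2 at bit 6: 0xb3
word = 0xb3 → little-endian bytes:
  [0]=0xb3

b3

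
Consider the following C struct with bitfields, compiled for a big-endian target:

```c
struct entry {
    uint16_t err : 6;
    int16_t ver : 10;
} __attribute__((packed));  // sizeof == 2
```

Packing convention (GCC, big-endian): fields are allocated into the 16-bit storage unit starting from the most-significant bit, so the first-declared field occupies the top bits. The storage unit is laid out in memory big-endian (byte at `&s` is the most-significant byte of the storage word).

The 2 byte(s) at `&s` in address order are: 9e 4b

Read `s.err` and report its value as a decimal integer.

[0]=0x9e [1]=0x4b (big-endian) → word 0x9e4b
err:6 @ bit 10 → (0x9e4b>>10)&0x3f = 0x27  ←
ver:10 @ bit 0 → (0x9e4b>>0)&0x3ff = 0x24b

39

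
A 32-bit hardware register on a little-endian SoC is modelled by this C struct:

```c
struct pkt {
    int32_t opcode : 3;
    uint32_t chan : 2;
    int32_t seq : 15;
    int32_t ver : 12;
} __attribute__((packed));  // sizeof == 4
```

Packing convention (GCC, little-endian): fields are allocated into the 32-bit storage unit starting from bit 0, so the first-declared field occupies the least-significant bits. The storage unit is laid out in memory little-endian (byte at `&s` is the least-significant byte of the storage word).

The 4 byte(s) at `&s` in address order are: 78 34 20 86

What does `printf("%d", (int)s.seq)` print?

[0]=0x78 [1]=0x34 [2]=0x20 [3]=0x86 (little-endian) → word 0x86203478
opcode [0+:3] = (word>>0) & 0x7 = 0
chan [3+:2] = (word>>3) & 0x3 = 3
seq [5+:15] = (word>>5) & 0x7fff = 419  ←
ver [20+:12] = (word>>20) & 0xfff = 2146
seq signed 15b, MSB=0: value = 419

419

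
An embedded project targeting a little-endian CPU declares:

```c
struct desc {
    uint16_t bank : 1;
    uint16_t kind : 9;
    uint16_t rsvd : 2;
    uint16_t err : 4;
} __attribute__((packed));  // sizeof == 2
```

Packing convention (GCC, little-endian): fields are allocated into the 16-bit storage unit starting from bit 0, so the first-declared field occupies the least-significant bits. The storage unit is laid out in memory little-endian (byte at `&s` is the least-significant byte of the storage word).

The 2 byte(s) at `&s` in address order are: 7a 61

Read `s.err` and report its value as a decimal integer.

[0]=0x7a [1]=0x61 (little-endian) → word 0x617a
bank [0+:1] = (word>>0) & 0x1 = 0
kind [1+:9] = (word>>1) & 0x1ff = 189
rsvd [10+:2] = (word>>10) & 0x3 = 0
err [12+:4] = (word>>12) & 0xf = 6  ←

6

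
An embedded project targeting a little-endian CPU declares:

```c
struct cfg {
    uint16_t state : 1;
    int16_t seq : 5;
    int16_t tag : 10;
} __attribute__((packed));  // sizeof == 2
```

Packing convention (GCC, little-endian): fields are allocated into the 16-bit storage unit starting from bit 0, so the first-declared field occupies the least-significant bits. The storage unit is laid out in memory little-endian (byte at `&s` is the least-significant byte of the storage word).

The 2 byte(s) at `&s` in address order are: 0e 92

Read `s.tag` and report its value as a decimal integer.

[0]=0x0e [1]=0x92 (little-endian) → word 0x920e
state:1 @ bit 0 → (0x920e>>0)&0x1 = 0x0
seq:5 @ bit 1 → (0x920e>>1)&0x1f = 0x7
tag:10 @ bit 6 → (0x920e>>6)&0x3ff = 0x248  ←
tag signed 10b, MSB=1: 584 - 1024 = -440

-440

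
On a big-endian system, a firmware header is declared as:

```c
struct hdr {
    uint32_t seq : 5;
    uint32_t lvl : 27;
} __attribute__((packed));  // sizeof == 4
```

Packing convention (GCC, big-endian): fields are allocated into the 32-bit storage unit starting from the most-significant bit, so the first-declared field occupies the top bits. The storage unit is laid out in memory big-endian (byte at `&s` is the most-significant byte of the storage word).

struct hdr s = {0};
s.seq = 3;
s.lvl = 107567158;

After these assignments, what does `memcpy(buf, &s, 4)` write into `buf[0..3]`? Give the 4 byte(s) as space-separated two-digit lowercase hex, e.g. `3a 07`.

1e 69 58 36

seq (5b) val=3 bits=0x3 at bit 27: 0x18000000
lvl (27b) val=107567158 bits=0x6695836 at bit 0: 0x1e695836
word = 0x1e695836 → big-endian bytes:
  [0]=0x1e  [1]=0x69  [2]=0x58  [3]=0x36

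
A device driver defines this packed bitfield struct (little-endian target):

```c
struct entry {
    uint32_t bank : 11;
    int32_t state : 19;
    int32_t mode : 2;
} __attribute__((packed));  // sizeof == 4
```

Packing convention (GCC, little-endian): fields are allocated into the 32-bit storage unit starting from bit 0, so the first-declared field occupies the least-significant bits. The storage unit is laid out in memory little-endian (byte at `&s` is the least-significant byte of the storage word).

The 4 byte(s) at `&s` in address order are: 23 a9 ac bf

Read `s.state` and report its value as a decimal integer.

[0]=0x23 [1]=0xa9 [2]=0xac [3]=0xbf (little-endian) → word 0xbfaca923
bank:11 @ bit 0 → (0xbfaca923>>0)&0x7ff = 0x123
state:19 @ bit 11 → (0xbfaca923>>11)&0x7ffff = 0x7f595  ←
mode:2 @ bit 30 → (0xbfaca923>>30)&0x3 = 0x2
state signed 19b, MSB=1: 521621 - 524288 = -2667

-2667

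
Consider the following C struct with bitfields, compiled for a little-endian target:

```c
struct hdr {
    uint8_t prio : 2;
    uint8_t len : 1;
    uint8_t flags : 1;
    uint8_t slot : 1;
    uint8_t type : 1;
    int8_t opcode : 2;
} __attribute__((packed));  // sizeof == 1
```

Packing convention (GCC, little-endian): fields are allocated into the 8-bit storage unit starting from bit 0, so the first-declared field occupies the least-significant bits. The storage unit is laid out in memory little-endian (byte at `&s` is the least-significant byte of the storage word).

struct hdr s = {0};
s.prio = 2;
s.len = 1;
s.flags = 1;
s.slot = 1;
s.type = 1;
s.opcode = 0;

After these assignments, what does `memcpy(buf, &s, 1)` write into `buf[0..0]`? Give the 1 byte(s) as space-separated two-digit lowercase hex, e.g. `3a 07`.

3e

[0+:2] prio=2 & 0x3 = 0x2; word=0x02
[2+:1] len=1 & 0x1 = 0x1; word=0x06
[3+:1] flags=1 & 0x1 = 0x1; word=0x0e
[4+:1] slot=1 & 0x1 = 0x1; word=0x1e
[5+:1] type=1 & 0x1 = 0x1; word=0x3e
[6+:2] opcode=0 & 0x3 = 0x0; word=0x3e
word = 0x3e → little-endian bytes:
  [0]=0x3e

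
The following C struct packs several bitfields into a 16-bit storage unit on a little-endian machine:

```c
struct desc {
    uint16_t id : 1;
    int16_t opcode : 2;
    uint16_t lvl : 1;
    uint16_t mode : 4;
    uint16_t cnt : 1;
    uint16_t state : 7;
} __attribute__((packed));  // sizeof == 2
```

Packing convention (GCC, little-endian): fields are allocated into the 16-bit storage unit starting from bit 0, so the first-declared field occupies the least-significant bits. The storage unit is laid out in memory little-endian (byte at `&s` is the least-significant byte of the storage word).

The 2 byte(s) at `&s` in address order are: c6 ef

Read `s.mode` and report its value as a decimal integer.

12

[0]=0xc6 [1]=0xef (little-endian) → word 0xefc6
id [0+:1] = (word>>0) & 0x1 = 0
opcode [1+:2] = (word>>1) & 0x3 = 3
lvl [3+:1] = (word>>3) & 0x1 = 0
mode [4+:4] = (word>>4) & 0xf = 12  ←
cnt [8+:1] = (word>>8) & 0x1 = 1
state [9+:7] = (word>>9) & 0x7f = 119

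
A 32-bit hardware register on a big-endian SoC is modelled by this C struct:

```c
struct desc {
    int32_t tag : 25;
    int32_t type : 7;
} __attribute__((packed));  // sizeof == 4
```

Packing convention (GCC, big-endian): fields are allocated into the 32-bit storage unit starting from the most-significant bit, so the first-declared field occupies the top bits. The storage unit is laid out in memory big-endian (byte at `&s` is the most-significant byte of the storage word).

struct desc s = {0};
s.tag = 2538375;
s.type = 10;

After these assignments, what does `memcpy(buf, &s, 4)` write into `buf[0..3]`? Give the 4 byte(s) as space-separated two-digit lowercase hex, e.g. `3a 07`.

13 5d c3 8a

tag:25 = 2538375 → 0x26bb87 << 7 → word 0x135dc380
type:7 = 10 → 0xa << 0 → word 0x135dc38a
word = 0x135dc38a → big-endian bytes:
  [0]=0x13  [1]=0x5d  [2]=0xc3  [3]=0x8a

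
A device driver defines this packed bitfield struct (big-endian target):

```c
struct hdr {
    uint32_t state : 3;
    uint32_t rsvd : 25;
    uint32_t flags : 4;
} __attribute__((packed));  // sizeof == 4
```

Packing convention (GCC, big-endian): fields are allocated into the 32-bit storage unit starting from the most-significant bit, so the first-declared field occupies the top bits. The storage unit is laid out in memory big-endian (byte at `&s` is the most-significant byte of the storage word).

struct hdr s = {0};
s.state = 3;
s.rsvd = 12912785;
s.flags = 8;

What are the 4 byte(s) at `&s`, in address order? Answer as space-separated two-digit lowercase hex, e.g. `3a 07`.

state (3b) val=3 bits=0x3 at bit 29: 0x60000000
rsvd (25b) val=12912785 bits=0xc50891 at bit 4: 0x6c508910
flags (4b) val=8 bits=0x8 at bit 0: 0x6c508918
word = 0x6c508918 → big-endian bytes:
  [0]=0x6c  [1]=0x50  [2]=0x89  [3]=0x18

6c 50 89 18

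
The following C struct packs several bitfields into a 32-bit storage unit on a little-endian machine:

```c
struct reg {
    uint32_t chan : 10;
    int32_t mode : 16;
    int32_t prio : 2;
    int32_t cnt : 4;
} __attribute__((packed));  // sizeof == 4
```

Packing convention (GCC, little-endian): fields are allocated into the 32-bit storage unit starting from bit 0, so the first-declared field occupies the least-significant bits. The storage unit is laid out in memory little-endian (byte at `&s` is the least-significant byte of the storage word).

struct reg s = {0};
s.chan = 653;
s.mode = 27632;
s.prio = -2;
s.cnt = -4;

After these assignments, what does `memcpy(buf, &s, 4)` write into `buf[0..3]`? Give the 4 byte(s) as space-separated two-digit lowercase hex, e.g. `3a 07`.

chan (10b) val=653 bits=0x28d at bit 0: 0x0000028d
mode (16b) val=27632 bits=0x6bf0 at bit 10: 0x01afc28d
prio (2b) val=-2 bits=0x2 at bit 26: 0x09afc28d
cnt (4b) val=-4 bits=0xc at bit 28: 0xc9afc28d
word = 0xc9afc28d → little-endian bytes:
  [0]=0x8d  [1]=0xc2  [2]=0xaf  [3]=0xc9

8d c2 af c9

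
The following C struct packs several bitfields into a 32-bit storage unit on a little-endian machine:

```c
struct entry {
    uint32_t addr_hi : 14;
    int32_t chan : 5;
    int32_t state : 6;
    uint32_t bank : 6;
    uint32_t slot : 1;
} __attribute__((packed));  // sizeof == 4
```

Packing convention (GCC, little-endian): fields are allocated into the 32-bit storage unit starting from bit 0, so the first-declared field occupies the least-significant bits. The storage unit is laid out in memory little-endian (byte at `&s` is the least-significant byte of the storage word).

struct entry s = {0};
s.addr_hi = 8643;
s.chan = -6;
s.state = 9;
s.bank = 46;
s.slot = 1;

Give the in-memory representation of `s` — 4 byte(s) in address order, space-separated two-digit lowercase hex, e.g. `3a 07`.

addr_hi (14b) val=8643 bits=0x21c3 at bit 0: 0x000021c3
chan (5b) val=-6 bits=0x1a at bit 14: 0x0006a1c3
state (6b) val=9 bits=0x9 at bit 19: 0x004ea1c3
bank (6b) val=46 bits=0x2e at bit 25: 0x5c4ea1c3
slot (1b) val=1 bits=0x1 at bit 31: 0xdc4ea1c3
word = 0xdc4ea1c3 → little-endian bytes:
  [0]=0xc3  [1]=0xa1  [2]=0x4e  [3]=0xdc

c3 a1 4e dc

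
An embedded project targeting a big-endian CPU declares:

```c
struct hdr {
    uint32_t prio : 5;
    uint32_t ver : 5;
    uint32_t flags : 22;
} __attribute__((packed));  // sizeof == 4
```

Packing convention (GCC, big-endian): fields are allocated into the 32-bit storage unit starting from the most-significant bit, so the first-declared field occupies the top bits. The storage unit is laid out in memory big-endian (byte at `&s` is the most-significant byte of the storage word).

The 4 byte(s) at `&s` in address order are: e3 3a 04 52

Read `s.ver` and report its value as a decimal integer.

[0]=0xe3 [1]=0x3a [2]=0x04 [3]=0x52 (big-endian) → word 0xe33a0452
prio:5 @ bit 27 → (0xe33a0452>>27)&0x1f = 0x1c
ver:5 @ bit 22 → (0xe33a0452>>22)&0x1f = 0xc  ←
flags:22 @ bit 0 → (0xe33a0452>>0)&0x3fffff = 0x3a0452

12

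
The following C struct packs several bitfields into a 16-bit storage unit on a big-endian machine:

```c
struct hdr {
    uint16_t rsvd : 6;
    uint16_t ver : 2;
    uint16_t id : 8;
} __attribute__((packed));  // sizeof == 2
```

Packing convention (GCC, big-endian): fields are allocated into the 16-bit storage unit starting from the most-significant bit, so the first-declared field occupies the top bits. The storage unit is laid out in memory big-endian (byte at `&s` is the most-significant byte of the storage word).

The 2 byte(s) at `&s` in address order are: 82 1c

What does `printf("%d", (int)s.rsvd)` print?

32

[0]=0x82 [1]=0x1c (big-endian) → word 0x821c
rsvd [10+:6] = (word>>10) & 0x3f = 32  ←
ver [8+:2] = (word>>8) & 0x3 = 2
id [0+:8] = (word>>0) & 0xff = 28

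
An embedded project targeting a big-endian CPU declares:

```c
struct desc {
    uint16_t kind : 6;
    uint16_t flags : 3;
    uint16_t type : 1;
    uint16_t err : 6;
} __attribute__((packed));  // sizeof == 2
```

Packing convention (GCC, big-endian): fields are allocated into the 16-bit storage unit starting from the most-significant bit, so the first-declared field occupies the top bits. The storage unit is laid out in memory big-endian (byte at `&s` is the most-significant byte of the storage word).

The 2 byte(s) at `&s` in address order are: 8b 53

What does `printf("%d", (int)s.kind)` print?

34

[0]=0x8b [1]=0x53 (big-endian) → word 0x8b53
kind [10+:6] = (word>>10) & 0x3f = 34  ←
flags [7+:3] = (word>>7) & 0x7 = 6
type [6+:1] = (word>>6) & 0x1 = 1
err [0+:6] = (word>>0) & 0x3f = 19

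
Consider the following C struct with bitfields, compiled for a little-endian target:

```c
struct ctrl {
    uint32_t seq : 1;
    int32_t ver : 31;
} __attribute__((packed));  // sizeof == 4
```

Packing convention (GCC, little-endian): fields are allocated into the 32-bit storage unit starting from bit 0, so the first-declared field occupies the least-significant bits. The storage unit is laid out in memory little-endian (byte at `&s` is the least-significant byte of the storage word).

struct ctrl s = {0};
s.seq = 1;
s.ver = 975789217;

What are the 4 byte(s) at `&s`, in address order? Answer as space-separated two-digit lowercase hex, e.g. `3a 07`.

seq:1 = 1 → 0x1 << 0 → word 0x00000001
ver:31 = 975789217 → 0x3a295ca1 << 1 → word 0x7452b943
word = 0x7452b943 → little-endian bytes:
  [0]=0x43  [1]=0xb9  [2]=0x52  [3]=0x74

43 b9 52 74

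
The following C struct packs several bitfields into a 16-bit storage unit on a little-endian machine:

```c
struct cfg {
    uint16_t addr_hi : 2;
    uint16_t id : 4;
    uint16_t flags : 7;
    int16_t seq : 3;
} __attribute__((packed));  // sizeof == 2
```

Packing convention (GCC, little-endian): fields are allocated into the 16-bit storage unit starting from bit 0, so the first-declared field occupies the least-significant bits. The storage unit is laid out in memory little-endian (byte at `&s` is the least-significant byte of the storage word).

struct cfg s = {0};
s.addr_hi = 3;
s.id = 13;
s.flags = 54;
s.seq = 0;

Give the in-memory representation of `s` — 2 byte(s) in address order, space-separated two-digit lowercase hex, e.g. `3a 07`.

b7 0d

[0+:2] addr_hi=3 & 0x3 = 0x3; word=0x0003
[2+:4] id=13 & 0xf = 0xd; word=0x0037
[6+:7] flags=54 & 0x7f = 0x36; word=0x0db7
[13+:3] seq=0 & 0x7 = 0x0; word=0x0db7
word = 0x0db7 → little-endian bytes:
  [0]=0xb7  [1]=0x0d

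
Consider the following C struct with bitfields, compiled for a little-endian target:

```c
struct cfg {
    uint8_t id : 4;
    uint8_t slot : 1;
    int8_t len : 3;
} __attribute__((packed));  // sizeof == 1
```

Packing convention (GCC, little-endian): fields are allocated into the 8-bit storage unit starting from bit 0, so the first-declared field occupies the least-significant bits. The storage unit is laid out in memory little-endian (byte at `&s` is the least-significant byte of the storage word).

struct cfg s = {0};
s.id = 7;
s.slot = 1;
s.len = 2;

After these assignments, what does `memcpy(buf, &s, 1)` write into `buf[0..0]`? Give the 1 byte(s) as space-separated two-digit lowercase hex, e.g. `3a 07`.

id:4 = 7 → 0x7 << 0 → word 0x07
slot:1 = 1 → 0x1 << 4 → word 0x17
len:3 = 2 → 0x2 << 5 → word 0x57
word = 0x57 → little-endian bytes:
  [0]=0x57

57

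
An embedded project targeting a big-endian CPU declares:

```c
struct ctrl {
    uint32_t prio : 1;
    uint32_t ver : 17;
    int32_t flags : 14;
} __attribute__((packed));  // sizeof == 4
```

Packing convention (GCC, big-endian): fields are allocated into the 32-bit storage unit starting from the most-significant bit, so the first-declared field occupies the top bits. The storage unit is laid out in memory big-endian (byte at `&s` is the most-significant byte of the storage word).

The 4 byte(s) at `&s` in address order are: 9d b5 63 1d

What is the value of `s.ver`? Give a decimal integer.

[0]=0x9d [1]=0xb5 [2]=0x63 [3]=0x1d (big-endian) → word 0x9db5631d
prio [31+:1] = (word>>31) & 0x1 = 1
ver [14+:17] = (word>>14) & 0x1ffff = 30421  ←
flags [0+:14] = (word>>0) & 0x3fff = 8989

30421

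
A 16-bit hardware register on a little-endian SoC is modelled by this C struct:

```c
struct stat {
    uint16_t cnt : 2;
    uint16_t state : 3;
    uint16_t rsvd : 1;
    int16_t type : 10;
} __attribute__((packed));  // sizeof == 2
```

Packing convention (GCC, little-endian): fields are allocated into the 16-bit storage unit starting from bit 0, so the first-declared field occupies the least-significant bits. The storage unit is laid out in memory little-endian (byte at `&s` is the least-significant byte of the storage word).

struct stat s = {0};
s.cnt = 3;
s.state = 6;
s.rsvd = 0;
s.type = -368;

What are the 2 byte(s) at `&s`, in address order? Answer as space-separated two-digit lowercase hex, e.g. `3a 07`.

1b a4

cnt (2b) val=3 bits=0x3 at bit 0: 0x0003
state (3b) val=6 bits=0x6 at bit 2: 0x001b
rsvd (1b) val=0 bits=0x0 at bit 5: 0x001b
type (10b) val=-368 bits=0x290 at bit 6: 0xa41b
word = 0xa41b → little-endian bytes:
  [0]=0x1b  [1]=0xa4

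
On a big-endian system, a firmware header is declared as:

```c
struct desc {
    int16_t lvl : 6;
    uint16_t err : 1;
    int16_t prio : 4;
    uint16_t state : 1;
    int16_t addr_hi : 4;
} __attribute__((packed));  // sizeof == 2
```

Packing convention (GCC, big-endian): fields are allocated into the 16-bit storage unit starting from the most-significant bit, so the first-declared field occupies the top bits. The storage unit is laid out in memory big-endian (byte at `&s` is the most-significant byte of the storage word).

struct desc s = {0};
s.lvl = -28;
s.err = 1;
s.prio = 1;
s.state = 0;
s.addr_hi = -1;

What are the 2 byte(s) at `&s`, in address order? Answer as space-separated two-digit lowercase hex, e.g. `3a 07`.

92 2f

lvl (6b) val=-28 bits=0x24 at bit 10: 0x9000
err (1b) val=1 bits=0x1 at bit 9: 0x9200
prio (4b) val=1 bits=0x1 at bit 5: 0x9220
state (1b) val=0 bits=0x0 at bit 4: 0x9220
addr_hi (4b) val=-1 bits=0xf at bit 0: 0x922f
word = 0x922f → big-endian bytes:
  [0]=0x92  [1]=0x2f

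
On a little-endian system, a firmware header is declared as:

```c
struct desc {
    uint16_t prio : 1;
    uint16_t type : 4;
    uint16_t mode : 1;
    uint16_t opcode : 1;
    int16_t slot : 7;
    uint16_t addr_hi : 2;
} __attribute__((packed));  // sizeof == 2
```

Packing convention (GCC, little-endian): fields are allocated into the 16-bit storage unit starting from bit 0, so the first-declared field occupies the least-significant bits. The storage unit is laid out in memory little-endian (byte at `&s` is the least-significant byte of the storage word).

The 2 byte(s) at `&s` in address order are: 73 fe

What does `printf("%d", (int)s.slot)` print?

[0]=0x73 [1]=0xfe (little-endian) → word 0xfe73
prio [0+:1] = (word>>0) & 0x1 = 1
type [1+:4] = (word>>1) & 0xf = 9
mode [5+:1] = (word>>5) & 0x1 = 1
opcode [6+:1] = (word>>6) & 0x1 = 1
slot [7+:7] = (word>>7) & 0x7f = 124  ←
addr_hi [14+:2] = (word>>14) & 0x3 = 3
slot signed 7b, MSB=1: 124 - 128 = -4

-4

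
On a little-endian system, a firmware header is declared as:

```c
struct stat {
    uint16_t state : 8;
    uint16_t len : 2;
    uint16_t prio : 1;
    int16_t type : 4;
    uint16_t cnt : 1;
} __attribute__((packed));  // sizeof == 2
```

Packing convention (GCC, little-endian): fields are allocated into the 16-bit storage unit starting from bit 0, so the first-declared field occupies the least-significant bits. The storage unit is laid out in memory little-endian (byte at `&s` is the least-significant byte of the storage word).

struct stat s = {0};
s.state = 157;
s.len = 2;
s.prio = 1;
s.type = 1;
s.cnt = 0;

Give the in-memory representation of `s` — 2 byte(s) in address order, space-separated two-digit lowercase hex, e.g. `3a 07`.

[0+:8] state=157 & 0xff = 0x9d; word=0x009d
[8+:2] len=2 & 0x3 = 0x2; word=0x029d
[10+:1] prio=1 & 0x1 = 0x1; word=0x069d
[11+:4] type=1 & 0xf = 0x1; word=0x0e9d
[15+:1] cnt=0 & 0x1 = 0x0; word=0x0e9d
word = 0x0e9d → little-endian bytes:
  [0]=0x9d  [1]=0x0e

9d 0e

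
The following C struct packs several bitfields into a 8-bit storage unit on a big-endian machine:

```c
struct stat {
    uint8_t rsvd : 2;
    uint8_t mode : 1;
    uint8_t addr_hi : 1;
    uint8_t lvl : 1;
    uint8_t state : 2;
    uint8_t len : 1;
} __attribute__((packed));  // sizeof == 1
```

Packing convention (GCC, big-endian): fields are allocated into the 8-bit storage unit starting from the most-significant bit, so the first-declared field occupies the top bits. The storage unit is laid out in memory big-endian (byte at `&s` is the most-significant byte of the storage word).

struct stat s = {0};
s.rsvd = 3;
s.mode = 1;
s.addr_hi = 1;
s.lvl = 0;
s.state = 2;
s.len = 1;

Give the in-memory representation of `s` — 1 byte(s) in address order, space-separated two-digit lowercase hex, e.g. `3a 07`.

f5

rsvd (2b) val=3 bits=0x3 at bit 6: 0xc0
mode (1b) val=1 bits=0x1 at bit 5: 0xe0
addr_hi (1b) val=1 bits=0x1 at bit 4: 0xf0
lvl (1b) val=0 bits=0x0 at bit 3: 0xf0
state (2b) val=2 bits=0x2 at bit 1: 0xf4
len (1b) val=1 bits=0x1 at bit 0: 0xf5
word = 0xf5 → big-endian bytes:
  [0]=0xf5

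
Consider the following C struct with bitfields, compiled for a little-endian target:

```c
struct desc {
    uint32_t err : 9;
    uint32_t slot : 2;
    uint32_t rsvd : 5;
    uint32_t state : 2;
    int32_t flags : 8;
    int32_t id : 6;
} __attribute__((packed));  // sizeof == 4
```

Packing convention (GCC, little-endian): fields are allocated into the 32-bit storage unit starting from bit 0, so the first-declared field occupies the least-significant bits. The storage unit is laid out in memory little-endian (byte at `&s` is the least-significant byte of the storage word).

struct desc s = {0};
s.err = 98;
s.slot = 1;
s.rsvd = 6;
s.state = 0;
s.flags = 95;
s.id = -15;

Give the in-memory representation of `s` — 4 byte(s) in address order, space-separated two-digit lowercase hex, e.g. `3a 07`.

err (9b) val=98 bits=0x62 at bit 0: 0x00000062
slot (2b) val=1 bits=0x1 at bit 9: 0x00000262
rsvd (5b) val=6 bits=0x6 at bit 11: 0x00003262
state (2b) val=0 bits=0x0 at bit 16: 0x00003262
flags (8b) val=95 bits=0x5f at bit 18: 0x017c3262
id (6b) val=-15 bits=0x31 at bit 26: 0xc57c3262
word = 0xc57c3262 → little-endian bytes:
  [0]=0x62  [1]=0x32  [2]=0x7c  [3]=0xc5

62 32 7c c5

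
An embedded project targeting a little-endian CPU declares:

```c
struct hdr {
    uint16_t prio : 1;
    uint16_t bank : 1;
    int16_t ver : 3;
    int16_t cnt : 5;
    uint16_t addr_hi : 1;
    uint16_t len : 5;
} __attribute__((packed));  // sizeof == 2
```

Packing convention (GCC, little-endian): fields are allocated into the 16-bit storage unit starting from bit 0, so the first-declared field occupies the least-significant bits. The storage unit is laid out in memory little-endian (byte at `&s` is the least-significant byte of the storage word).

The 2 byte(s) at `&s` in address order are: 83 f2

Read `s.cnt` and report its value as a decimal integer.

-12

[0]=0x83 [1]=0xf2 (little-endian) → word 0xf283
prio [0+:1] = (word>>0) & 0x1 = 1
bank [1+:1] = (word>>1) & 0x1 = 1
ver [2+:3] = (word>>2) & 0x7 = 0
cnt [5+:5] = (word>>5) & 0x1f = 20  ←
addr_hi [10+:1] = (word>>10) & 0x1 = 0
len [11+:5] = (word>>11) & 0x1f = 30
cnt signed 5b, MSB=1: 20 - 32 = -12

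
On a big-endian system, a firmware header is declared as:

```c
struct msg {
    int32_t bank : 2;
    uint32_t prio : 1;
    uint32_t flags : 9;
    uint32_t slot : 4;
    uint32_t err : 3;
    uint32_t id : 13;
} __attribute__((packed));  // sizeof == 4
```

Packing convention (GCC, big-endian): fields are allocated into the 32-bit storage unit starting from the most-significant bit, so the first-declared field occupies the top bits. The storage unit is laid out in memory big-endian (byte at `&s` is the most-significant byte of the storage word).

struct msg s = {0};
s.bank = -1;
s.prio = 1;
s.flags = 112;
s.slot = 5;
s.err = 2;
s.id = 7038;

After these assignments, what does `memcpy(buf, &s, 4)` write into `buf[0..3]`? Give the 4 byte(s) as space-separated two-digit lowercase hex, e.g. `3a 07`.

bank (2b) val=-1 bits=0x3 at bit 30: 0xc0000000
prio (1b) val=1 bits=0x1 at bit 29: 0xe0000000
flags (9b) val=112 bits=0x70 at bit 20: 0xe7000000
slot (4b) val=5 bits=0x5 at bit 16: 0xe7050000
err (3b) val=2 bits=0x2 at bit 13: 0xe7054000
id (13b) val=7038 bits=0x1b7e at bit 0: 0xe7055b7e
word = 0xe7055b7e → big-endian bytes:
  [0]=0xe7  [1]=0x05  [2]=0x5b  [3]=0x7e

e7 05 5b 7e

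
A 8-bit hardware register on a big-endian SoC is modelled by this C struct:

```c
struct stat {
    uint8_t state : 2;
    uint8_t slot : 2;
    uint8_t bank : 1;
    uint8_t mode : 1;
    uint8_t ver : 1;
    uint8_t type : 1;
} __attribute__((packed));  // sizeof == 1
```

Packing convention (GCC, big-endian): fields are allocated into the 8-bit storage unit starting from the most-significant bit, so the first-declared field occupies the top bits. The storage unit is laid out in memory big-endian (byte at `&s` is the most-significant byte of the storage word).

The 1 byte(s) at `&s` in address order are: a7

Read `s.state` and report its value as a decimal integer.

2

[0]=0xa7 (big-endian) → word 0xa7
state [6+:2] = (word>>6) & 0x3 = 2  ←
slot [4+:2] = (word>>4) & 0x3 = 2
bank [3+:1] = (word>>3) & 0x1 = 0
mode [2+:1] = (word>>2) & 0x1 = 1
ver [1+:1] = (word>>1) & 0x1 = 1
type [0+:1] = (word>>0) & 0x1 = 1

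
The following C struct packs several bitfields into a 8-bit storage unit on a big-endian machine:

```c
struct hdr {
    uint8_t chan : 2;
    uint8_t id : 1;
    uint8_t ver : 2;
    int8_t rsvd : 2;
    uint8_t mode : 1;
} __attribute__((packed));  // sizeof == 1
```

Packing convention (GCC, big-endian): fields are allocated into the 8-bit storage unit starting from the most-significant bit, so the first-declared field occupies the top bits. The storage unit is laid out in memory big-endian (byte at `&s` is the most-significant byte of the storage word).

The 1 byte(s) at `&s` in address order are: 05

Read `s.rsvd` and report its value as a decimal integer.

-2

[0]=0x05 (big-endian) → word 0x05
chan:2 @ bit 6 → (0x05>>6)&0x3 = 0x0
id:1 @ bit 5 → (0x05>>5)&0x1 = 0x0
ver:2 @ bit 3 → (0x05>>3)&0x3 = 0x0
rsvd:2 @ bit 1 → (0x05>>1)&0x3 = 0x2  ←
mode:1 @ bit 0 → (0x05>>0)&0x1 = 0x1
rsvd signed 2b, MSB=1: 2 - 4 = -2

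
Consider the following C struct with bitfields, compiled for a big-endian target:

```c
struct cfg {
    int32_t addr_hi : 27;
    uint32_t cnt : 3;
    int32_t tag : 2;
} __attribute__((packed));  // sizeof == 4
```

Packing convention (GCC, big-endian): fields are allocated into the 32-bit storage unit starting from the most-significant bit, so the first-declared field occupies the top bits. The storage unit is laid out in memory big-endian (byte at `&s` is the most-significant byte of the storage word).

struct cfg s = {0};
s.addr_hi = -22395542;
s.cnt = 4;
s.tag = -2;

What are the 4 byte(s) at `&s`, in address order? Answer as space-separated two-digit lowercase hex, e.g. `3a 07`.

d5 48 ad 52

addr_hi (27b) val=-22395542 bits=0x6aa456a at bit 5: 0xd548ad40
cnt (3b) val=4 bits=0x4 at bit 2: 0xd548ad50
tag (2b) val=-2 bits=0x2 at bit 0: 0xd548ad52
word = 0xd548ad52 → big-endian bytes:
  [0]=0xd5  [1]=0x48  [2]=0xad  [3]=0x52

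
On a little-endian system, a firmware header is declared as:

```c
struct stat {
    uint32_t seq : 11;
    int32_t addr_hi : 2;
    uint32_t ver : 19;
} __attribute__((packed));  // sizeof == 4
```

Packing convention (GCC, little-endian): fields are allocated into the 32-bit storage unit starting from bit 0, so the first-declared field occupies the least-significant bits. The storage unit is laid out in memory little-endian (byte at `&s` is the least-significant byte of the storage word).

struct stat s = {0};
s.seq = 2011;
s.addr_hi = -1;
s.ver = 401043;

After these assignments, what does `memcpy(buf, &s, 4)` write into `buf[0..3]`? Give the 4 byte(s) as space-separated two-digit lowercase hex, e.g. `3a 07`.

seq (11b) val=2011 bits=0x7db at bit 0: 0x000007db
addr_hi (2b) val=-1 bits=0x3 at bit 11: 0x00001fdb
ver (19b) val=401043 bits=0x61e93 at bit 13: 0xc3d27fdb
word = 0xc3d27fdb → little-endian bytes:
  [0]=0xdb  [1]=0x7f  [2]=0xd2  [3]=0xc3

db 7f d2 c3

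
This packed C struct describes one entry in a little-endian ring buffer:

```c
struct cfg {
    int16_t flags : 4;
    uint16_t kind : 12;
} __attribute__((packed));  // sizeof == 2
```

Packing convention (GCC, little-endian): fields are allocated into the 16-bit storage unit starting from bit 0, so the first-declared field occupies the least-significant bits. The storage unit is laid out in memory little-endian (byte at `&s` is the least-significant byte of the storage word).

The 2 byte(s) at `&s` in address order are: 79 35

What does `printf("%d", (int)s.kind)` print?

[0]=0x79 [1]=0x35 (little-endian) → word 0x3579
flags [0+:4] = (word>>0) & 0xf = 9
kind [4+:12] = (word>>4) & 0xfff = 855  ←

855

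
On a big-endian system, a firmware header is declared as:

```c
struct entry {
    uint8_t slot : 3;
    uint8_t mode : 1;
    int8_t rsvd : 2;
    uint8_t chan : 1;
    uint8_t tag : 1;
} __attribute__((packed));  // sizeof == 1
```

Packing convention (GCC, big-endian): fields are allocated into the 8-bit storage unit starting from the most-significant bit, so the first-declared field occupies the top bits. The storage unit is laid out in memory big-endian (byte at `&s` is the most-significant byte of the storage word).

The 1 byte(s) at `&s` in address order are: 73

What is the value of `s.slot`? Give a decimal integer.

3

[0]=0x73 (big-endian) → word 0x73
slot:3 @ bit 5 → (0x73>>5)&0x7 = 0x3  ←
mode:1 @ bit 4 → (0x73>>4)&0x1 = 0x1
rsvd:2 @ bit 2 → (0x73>>2)&0x3 = 0x0
chan:1 @ bit 1 → (0x73>>1)&0x1 = 0x1
tag:1 @ bit 0 → (0x73>>0)&0x1 = 0x1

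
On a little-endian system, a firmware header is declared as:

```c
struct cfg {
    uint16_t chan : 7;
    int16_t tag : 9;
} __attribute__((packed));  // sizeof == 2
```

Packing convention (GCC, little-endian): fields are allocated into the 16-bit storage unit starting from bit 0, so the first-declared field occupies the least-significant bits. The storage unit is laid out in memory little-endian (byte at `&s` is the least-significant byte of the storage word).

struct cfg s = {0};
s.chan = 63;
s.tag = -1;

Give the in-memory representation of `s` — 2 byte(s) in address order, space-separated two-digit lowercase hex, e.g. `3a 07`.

bf ff

chan (7b) val=63 bits=0x3f at bit 0: 0x003f
tag (9b) val=-1 bits=0x1ff at bit 7: 0xffbf
word = 0xffbf → little-endian bytes:
  [0]=0xbf  [1]=0xff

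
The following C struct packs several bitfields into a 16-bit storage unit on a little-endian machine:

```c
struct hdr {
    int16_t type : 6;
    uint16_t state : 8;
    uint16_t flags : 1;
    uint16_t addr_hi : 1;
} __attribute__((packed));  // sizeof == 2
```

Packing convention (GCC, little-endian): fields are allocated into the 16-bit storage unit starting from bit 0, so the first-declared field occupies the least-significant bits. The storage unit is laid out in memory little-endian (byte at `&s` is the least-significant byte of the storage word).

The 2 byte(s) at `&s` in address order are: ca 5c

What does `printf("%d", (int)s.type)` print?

10

[0]=0xca [1]=0x5c (little-endian) → word 0x5cca
type [0+:6] = (word>>0) & 0x3f = 10  ←
state [6+:8] = (word>>6) & 0xff = 115
flags [14+:1] = (word>>14) & 0x1 = 1
addr_hi [15+:1] = (word>>15) & 0x1 = 0
type signed 6b, MSB=0: value = 10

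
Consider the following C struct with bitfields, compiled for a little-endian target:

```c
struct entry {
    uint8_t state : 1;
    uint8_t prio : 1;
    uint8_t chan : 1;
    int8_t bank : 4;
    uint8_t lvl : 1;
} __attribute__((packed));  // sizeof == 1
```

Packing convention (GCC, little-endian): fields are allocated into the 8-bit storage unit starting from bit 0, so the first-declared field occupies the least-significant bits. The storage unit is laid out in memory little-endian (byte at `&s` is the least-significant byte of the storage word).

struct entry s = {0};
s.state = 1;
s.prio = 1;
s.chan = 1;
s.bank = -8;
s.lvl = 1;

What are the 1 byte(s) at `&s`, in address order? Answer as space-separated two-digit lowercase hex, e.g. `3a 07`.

state (1b) val=1 bits=0x1 at bit 0: 0x01
prio (1b) val=1 bits=0x1 at bit 1: 0x03
chan (1b) val=1 bits=0x1 at bit 2: 0x07
bank (4b) val=-8 bits=0x8 at bit 3: 0x47
lvl (1b) val=1 bits=0x1 at bit 7: 0xc7
word = 0xc7 → little-endian bytes:
  [0]=0xc7

c7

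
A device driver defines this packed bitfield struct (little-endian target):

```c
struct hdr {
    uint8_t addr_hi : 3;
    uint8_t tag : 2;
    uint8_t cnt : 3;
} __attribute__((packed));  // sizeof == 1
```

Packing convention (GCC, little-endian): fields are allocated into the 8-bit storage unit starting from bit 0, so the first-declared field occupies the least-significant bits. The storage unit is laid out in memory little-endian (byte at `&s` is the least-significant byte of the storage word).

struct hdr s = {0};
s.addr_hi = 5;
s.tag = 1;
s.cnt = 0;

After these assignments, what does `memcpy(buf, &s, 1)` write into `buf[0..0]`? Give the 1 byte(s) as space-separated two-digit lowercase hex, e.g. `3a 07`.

addr_hi (3b) val=5 bits=0x5 at bit 0: 0x05
tag (2b) val=1 bits=0x1 at bit 3: 0x0d
cnt (3b) val=0 bits=0x0 at bit 5: 0x0d
word = 0x0d → little-endian bytes:
  [0]=0x0d

0d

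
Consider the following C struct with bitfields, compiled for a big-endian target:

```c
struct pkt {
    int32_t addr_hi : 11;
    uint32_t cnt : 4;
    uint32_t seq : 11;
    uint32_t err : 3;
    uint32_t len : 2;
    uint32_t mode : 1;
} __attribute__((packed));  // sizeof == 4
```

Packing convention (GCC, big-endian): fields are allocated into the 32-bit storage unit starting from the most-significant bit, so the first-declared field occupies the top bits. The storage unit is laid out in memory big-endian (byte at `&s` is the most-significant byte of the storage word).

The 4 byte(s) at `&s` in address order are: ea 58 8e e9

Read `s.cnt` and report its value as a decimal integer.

[0]=0xea [1]=0x58 [2]=0x8e [3]=0xe9 (big-endian) → word 0xea588ee9
addr_hi [21+:11] = (word>>21) & 0x7ff = 1874
cnt [17+:4] = (word>>17) & 0xf = 12  ←
seq [6+:11] = (word>>6) & 0x7ff = 571
err [3+:3] = (word>>3) & 0x7 = 5
len [1+:2] = (word>>1) & 0x3 = 0
mode [0+:1] = (word>>0) & 0x1 = 1

12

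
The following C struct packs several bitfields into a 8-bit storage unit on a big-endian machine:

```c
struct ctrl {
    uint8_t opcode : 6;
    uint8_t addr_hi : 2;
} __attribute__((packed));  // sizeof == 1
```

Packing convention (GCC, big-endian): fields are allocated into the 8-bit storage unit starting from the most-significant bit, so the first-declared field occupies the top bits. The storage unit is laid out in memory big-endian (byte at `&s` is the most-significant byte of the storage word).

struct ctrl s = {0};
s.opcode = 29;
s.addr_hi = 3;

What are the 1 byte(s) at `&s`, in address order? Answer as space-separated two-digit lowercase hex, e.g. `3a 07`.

opcode:6 = 29 → 0x1d << 2 → word 0x74
addr_hi:2 = 3 → 0x3 << 0 → word 0x77
word = 0x77 → big-endian bytes:
  [0]=0x77

77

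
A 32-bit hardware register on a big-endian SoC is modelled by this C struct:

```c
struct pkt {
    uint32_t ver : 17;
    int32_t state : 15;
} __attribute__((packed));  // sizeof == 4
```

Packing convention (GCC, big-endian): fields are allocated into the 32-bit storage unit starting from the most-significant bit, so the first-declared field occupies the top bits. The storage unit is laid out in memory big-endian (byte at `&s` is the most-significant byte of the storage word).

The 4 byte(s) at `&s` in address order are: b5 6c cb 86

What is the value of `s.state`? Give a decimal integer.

-13434

[0]=0xb5 [1]=0x6c [2]=0xcb [3]=0x86 (big-endian) → word 0xb56ccb86
ver:17 @ bit 15 → (0xb56ccb86>>15)&0x1ffff = 0x16ad9
state:15 @ bit 0 → (0xb56ccb86>>0)&0x7fff = 0x4b86  ←
state signed 15b, MSB=1: 19334 - 32768 = -13434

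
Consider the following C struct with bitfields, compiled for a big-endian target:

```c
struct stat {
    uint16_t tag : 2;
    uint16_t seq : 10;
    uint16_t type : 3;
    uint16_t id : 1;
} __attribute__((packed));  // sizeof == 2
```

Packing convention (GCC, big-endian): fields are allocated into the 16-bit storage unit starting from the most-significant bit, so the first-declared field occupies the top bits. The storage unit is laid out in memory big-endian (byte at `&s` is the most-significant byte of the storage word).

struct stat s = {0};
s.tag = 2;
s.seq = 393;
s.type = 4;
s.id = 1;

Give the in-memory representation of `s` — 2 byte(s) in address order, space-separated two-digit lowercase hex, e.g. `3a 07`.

tag (2b) val=2 bits=0x2 at bit 14: 0x8000
seq (10b) val=393 bits=0x189 at bit 4: 0x9890
type (3b) val=4 bits=0x4 at bit 1: 0x9898
id (1b) val=1 bits=0x1 at bit 0: 0x9899
word = 0x9899 → big-endian bytes:
  [0]=0x98  [1]=0x99

98 99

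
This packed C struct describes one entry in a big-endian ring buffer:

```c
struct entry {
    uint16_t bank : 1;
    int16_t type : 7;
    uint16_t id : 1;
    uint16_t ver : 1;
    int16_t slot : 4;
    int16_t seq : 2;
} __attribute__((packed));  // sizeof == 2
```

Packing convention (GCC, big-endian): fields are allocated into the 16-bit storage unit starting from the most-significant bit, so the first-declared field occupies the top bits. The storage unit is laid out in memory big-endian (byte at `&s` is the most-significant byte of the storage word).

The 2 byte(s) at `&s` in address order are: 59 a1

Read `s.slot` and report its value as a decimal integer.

-8

[0]=0x59 [1]=0xa1 (big-endian) → word 0x59a1
bank [15+:1] = (word>>15) & 0x1 = 0
type [8+:7] = (word>>8) & 0x7f = 89
id [7+:1] = (word>>7) & 0x1 = 1
ver [6+:1] = (word>>6) & 0x1 = 0
slot [2+:4] = (word>>2) & 0xf = 8  ←
seq [0+:2] = (word>>0) & 0x3 = 1
slot signed 4b, MSB=1: 8 - 16 = -8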